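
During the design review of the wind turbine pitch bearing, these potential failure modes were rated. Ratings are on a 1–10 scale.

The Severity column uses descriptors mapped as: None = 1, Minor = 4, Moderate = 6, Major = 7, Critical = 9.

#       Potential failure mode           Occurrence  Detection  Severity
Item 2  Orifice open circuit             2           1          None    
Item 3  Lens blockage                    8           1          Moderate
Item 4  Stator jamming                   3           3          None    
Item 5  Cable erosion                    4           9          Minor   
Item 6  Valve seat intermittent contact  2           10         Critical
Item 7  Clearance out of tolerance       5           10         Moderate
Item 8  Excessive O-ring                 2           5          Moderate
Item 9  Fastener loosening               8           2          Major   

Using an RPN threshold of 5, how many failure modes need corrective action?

RPN = Severity × Occurrence × Detection:
  Item 2: 1 × 2 × 1 = 2
  Item 3: 6 × 8 × 1 = 48
  Item 4: 1 × 3 × 3 = 9
  Item 5: 4 × 4 × 9 = 144
  Item 6: 9 × 2 × 10 = 180
  Item 7: 6 × 5 × 10 = 300
  Item 8: 6 × 2 × 5 = 60
  Item 9: 7 × 8 × 2 = 112
Modes with RPN ≥ 5: Item 3 (48), Item 4 (9), Item 5 (144), Item 6 (180), Item 7 (300), Item 8 (60), Item 9 (112) → 7.

7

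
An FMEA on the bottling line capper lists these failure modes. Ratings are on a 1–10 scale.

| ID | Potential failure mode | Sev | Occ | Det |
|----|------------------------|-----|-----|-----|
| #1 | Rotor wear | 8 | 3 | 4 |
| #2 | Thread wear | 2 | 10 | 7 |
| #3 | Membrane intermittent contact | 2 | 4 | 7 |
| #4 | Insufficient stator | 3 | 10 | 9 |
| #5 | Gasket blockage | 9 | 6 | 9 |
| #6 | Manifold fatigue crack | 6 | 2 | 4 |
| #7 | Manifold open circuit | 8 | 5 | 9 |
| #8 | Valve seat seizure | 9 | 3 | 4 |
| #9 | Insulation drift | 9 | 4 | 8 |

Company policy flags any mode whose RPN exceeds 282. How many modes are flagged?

3

RPN = Severity × Occurrence × Detection:
  #1: 8 × 3 × 4 = 96
  #2: 2 × 10 × 7 = 140
  #3: 2 × 4 × 7 = 56
  #4: 3 × 10 × 9 = 270
  #5: 9 × 6 × 9 = 486
  #6: 6 × 2 × 4 = 48
  #7: 8 × 5 × 9 = 360
  #8: 9 × 3 × 4 = 108
  #9: 9 × 4 × 8 = 288
Modes with RPN > 282: #5 (486), #7 (360), #9 (288) → 3.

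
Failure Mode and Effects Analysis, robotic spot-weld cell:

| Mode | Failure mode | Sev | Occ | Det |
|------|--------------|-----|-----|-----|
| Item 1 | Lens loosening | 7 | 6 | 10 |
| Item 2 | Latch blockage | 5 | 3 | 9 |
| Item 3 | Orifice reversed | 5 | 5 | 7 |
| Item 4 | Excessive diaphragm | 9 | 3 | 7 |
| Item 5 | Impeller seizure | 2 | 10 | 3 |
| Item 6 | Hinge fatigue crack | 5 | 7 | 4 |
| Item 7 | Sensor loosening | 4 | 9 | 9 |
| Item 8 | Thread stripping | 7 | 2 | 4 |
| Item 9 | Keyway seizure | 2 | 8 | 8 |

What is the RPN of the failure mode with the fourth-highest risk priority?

RPN = Severity × Occurrence × Detection:
  Item 1: 7 × 6 × 10 = 420
  Item 2: 5 × 3 × 9 = 135
  Item 3: 5 × 5 × 7 = 175
  Item 4: 9 × 3 × 7 = 189
  Item 5: 2 × 10 × 3 = 60
  Item 6: 5 × 7 × 4 = 140
  Item 7: 4 × 9 × 9 = 324
  Item 8: 7 × 2 × 4 = 56
  Item 9: 2 × 8 × 8 = 128
Sorted descending: 420, 324, 189, 175, 140, 135, 128, 60, 56.
The fourth-highest RPN is 175 (Item 3).

175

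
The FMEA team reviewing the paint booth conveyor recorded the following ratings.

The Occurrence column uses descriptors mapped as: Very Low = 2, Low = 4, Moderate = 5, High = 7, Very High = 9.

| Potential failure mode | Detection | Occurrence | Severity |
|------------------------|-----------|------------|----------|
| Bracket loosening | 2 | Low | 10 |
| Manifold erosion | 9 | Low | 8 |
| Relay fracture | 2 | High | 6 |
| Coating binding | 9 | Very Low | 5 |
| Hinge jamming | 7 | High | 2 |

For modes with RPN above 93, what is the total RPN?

386

RPN = Severity × Occurrence × Detection:
  Bracket loosening: 10 × 4 × 2 = 80
  Manifold erosion: 8 × 4 × 9 = 288
  Relay fracture: 6 × 7 × 2 = 84
  Coating binding: 5 × 2 × 9 = 90
  Hinge jamming: 2 × 7 × 7 = 98
RPN > 93: Manifold erosion (288), Hinge jamming (98).
Sum: 288 + 98 = 386.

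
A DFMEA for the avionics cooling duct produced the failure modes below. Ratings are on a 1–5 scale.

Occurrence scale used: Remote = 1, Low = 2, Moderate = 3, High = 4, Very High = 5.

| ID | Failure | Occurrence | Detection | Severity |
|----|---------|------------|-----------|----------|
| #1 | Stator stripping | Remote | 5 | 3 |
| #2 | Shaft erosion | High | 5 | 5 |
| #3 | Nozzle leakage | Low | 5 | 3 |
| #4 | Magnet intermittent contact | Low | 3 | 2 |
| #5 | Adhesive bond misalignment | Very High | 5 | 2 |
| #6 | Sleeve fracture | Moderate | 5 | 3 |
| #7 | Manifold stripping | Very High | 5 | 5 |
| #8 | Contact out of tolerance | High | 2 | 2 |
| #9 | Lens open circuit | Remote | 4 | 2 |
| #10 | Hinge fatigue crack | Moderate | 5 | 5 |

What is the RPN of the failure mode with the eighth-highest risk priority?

RPN = Severity × Occurrence × Detection:
  #1: 3 × 1 × 5 = 15
  #2: 5 × 4 × 5 = 100
  #3: 3 × 2 × 5 = 30
  #4: 2 × 2 × 3 = 12
  #5: 2 × 5 × 5 = 50
  #6: 3 × 3 × 5 = 45
  #7: 5 × 5 × 5 = 125
  #8: 2 × 4 × 2 = 16
  #9: 2 × 1 × 4 = 8
  #10: 5 × 3 × 5 = 75
Sorted descending: 125, 100, 75, 50, 45, 30, 16, 15, 12, 8.
The eighth-highest RPN is 15 (#1).

15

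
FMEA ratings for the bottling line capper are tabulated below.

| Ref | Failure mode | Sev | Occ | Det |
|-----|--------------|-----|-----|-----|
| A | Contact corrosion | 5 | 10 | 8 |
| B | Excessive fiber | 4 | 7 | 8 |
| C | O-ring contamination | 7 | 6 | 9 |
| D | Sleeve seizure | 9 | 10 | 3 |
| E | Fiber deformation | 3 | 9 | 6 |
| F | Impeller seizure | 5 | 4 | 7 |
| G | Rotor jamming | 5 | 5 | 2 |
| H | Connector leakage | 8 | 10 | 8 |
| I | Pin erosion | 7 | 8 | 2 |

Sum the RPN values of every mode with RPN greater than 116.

2214

RPN = Severity × Occurrence × Detection:
  A: 5 × 10 × 8 = 400
  B: 4 × 7 × 8 = 224
  C: 7 × 6 × 9 = 378
  D: 9 × 10 × 3 = 270
  E: 3 × 9 × 6 = 162
  F: 5 × 4 × 7 = 140
  G: 5 × 5 × 2 = 50
  H: 8 × 10 × 8 = 640
  I: 7 × 8 × 2 = 112
RPN > 116: A (400), B (224), C (378), D (270), E (162), F (140), H (640).
Sum: 400 + 224 + 378 + 270 + 162 + 140 + 640 = 2214.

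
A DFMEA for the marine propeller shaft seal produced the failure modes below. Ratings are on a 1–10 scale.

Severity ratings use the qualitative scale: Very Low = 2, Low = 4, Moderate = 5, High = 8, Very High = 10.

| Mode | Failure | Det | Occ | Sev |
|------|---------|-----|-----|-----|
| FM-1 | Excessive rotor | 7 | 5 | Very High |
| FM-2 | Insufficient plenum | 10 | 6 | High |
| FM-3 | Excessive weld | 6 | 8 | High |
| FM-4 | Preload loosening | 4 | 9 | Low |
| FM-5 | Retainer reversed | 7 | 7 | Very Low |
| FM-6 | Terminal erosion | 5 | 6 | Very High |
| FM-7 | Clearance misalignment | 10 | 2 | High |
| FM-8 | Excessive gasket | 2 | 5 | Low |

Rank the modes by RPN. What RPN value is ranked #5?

RPN = Severity × Occurrence × Detection:
  FM-1: 10 × 5 × 7 = 350
  FM-2: 8 × 6 × 10 = 480
  FM-3: 8 × 8 × 6 = 384
  FM-4: 4 × 9 × 4 = 144
  FM-5: 2 × 7 × 7 = 98
  FM-6: 10 × 6 × 5 = 300
  FM-7: 8 × 2 × 10 = 160
  FM-8: 4 × 5 × 2 = 40
Sorted descending: 480, 384, 350, 300, 160, 144, 98, 40.
The fifth-highest RPN is 160 (FM-7).

160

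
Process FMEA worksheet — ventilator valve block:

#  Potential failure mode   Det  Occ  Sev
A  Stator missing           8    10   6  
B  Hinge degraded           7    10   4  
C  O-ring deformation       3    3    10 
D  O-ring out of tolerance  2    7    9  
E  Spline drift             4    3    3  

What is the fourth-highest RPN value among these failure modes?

90

RPN = Severity × Occurrence × Detection:
  A: 6 × 10 × 8 = 480
  B: 4 × 10 × 7 = 280
  C: 10 × 3 × 3 = 90
  D: 9 × 7 × 2 = 126
  E: 3 × 3 × 4 = 36
Sorted descending: 480, 280, 126, 90, 36.
The fourth-highest RPN is 90 (C).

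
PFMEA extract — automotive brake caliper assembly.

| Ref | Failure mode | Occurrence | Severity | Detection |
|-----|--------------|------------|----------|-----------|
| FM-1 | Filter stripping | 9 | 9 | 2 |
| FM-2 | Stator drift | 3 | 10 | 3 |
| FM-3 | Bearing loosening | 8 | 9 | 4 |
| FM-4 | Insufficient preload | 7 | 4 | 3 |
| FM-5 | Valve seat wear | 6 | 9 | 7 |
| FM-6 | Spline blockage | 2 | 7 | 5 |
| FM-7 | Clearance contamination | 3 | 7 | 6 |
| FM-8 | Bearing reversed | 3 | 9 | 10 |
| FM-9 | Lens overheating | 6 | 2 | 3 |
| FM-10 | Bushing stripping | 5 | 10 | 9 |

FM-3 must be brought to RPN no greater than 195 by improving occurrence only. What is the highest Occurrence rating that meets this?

FM-3: S=9, O=8, D=4 → current RPN = 288.
Fixed product = 36. Need 36 × O ≤ 195, so O ≤ 195/36 = 5.42.
Maximum integer Occurrence rating = 5 (gives RPN 180; O=6 would give 216 > 195).

5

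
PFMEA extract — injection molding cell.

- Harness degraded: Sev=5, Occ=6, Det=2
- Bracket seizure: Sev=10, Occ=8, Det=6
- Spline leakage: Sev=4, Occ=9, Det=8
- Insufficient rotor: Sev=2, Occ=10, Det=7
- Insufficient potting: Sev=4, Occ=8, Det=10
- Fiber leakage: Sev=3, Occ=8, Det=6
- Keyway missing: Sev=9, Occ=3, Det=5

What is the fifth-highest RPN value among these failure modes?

140

RPN = Severity × Occurrence × Detection:
  Harness degraded: 5 × 6 × 2 = 60
  Bracket seizure: 10 × 8 × 6 = 480
  Spline leakage: 4 × 9 × 8 = 288
  Insufficient rotor: 2 × 10 × 7 = 140
  Insufficient potting: 4 × 8 × 10 = 320
  Fiber leakage: 3 × 8 × 6 = 144
  Keyway missing: 9 × 3 × 5 = 135
Sorted descending: 480, 320, 288, 144, 140, 135, 60.
The fifth-highest RPN is 140 (Insufficient rotor).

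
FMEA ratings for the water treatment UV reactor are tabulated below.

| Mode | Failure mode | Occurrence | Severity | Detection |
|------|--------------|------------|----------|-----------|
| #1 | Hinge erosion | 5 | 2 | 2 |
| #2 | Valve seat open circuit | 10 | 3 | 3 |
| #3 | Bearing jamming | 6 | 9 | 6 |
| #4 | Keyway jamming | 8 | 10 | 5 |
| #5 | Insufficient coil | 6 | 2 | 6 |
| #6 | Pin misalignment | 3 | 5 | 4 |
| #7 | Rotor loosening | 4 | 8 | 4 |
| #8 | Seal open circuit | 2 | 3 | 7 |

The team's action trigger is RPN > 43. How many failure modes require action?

RPN = Severity × Occurrence × Detection:
  #1: 2 × 5 × 2 = 20
  #2: 3 × 10 × 3 = 90
  #3: 9 × 6 × 6 = 324
  #4: 10 × 8 × 5 = 400
  #5: 2 × 6 × 6 = 72
  #6: 5 × 3 × 4 = 60
  #7: 8 × 4 × 4 = 128
  #8: 3 × 2 × 7 = 42
Modes with RPN > 43: #2 (90), #3 (324), #4 (400), #5 (72), #6 (60), #7 (128) → 6.

6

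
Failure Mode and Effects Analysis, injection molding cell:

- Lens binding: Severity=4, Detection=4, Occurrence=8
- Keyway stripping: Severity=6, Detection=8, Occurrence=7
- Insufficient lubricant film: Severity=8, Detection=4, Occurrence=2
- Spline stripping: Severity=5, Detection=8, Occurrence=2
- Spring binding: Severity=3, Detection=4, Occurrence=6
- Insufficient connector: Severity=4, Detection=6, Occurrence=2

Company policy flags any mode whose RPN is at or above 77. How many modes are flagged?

RPN = Severity × Occurrence × Detection:
  Lens binding: 4 × 8 × 4 = 128
  Keyway stripping: 6 × 7 × 8 = 336
  Insufficient lubricant film: 8 × 2 × 4 = 64
  Spline stripping: 5 × 2 × 8 = 80
  Spring binding: 3 × 6 × 4 = 72
  Insufficient connector: 4 × 2 × 6 = 48
Modes with RPN ≥ 77: Lens binding (128), Keyway stripping (336), Spline stripping (80) → 3.

3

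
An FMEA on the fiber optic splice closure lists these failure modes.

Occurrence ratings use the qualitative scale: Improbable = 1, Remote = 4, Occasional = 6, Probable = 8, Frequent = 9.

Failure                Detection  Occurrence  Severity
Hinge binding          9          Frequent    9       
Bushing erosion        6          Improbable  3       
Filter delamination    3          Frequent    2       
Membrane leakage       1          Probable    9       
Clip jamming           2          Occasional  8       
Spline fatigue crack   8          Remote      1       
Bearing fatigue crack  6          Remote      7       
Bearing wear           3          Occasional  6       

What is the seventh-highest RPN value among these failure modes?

RPN = Severity × Occurrence × Detection:
  Hinge binding: 9 × 9 × 9 = 729
  Bushing erosion: 3 × 1 × 6 = 18
  Filter delamination: 2 × 9 × 3 = 54
  Membrane leakage: 9 × 8 × 1 = 72
  Clip jamming: 8 × 6 × 2 = 96
  Spline fatigue crack: 1 × 4 × 8 = 32
  Bearing fatigue crack: 7 × 4 × 6 = 168
  Bearing wear: 6 × 6 × 3 = 108
Sorted descending: 729, 168, 108, 96, 72, 54, 32, 18.
The seventh-highest RPN is 32 (Spline fatigue crack).

32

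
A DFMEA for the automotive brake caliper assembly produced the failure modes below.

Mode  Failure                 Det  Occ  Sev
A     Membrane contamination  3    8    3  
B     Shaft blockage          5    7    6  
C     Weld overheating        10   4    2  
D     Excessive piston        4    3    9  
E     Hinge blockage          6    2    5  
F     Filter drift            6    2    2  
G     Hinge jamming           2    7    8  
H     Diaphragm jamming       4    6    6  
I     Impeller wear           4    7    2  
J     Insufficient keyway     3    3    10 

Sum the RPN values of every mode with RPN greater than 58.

RPN = Severity × Occurrence × Detection:
  A: 3 × 8 × 3 = 72
  B: 6 × 7 × 5 = 210
  C: 2 × 4 × 10 = 80
  D: 9 × 3 × 4 = 108
  E: 5 × 2 × 6 = 60
  F: 2 × 2 × 6 = 24
  G: 8 × 7 × 2 = 112
  H: 6 × 6 × 4 = 144
  I: 2 × 7 × 4 = 56
  J: 10 × 3 × 3 = 90
RPN > 58: A (72), B (210), C (80), D (108), E (60), G (112), H (144), J (90).
Sum: 72 + 210 + 80 + 108 + 60 + 112 + 144 + 90 = 876.

876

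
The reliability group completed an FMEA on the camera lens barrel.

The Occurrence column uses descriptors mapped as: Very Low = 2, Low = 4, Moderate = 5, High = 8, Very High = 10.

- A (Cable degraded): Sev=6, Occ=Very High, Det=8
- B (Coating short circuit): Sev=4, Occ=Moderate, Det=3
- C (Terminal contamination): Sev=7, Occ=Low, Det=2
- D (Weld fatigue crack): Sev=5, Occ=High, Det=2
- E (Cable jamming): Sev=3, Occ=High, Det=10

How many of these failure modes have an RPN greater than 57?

4

RPN = Severity × Occurrence × Detection:
  A: 6 × 10 × 8 = 480
  B: 4 × 5 × 3 = 60
  C: 7 × 4 × 2 = 56
  D: 5 × 8 × 2 = 80
  E: 3 × 8 × 10 = 240
Modes with RPN > 57: A (480), B (60), D (80), E (240) → 4.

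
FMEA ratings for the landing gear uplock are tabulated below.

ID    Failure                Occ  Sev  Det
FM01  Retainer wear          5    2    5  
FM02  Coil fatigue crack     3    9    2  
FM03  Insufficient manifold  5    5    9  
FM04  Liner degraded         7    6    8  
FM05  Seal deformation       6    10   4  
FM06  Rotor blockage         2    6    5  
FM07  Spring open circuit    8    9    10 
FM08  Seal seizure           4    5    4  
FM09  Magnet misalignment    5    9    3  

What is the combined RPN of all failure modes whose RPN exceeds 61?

1736

RPN = Severity × Occurrence × Detection:
  FM01: 2 × 5 × 5 = 50
  FM02: 9 × 3 × 2 = 54
  FM03: 5 × 5 × 9 = 225
  FM04: 6 × 7 × 8 = 336
  FM05: 10 × 6 × 4 = 240
  FM06: 6 × 2 × 5 = 60
  FM07: 9 × 8 × 10 = 720
  FM08: 5 × 4 × 4 = 80
  FM09: 9 × 5 × 3 = 135
RPN > 61: FM03 (225), FM04 (336), FM05 (240), FM07 (720), FM08 (80), FM09 (135).
Sum: 225 + 336 + 240 + 720 + 80 + 135 = 1736.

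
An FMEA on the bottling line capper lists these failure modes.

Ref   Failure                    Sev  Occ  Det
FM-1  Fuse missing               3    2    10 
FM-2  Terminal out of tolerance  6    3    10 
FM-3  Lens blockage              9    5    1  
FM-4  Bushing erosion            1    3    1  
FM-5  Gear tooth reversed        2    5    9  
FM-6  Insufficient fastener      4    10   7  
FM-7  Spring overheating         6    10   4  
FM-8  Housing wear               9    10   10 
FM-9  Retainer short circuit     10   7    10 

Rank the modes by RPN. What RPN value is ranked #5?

180

RPN = Severity × Occurrence × Detection:
  FM-1: 3 × 2 × 10 = 60
  FM-2: 6 × 3 × 10 = 180
  FM-3: 9 × 5 × 1 = 45
  FM-4: 1 × 3 × 1 = 3
  FM-5: 2 × 5 × 9 = 90
  FM-6: 4 × 10 × 7 = 280
  FM-7: 6 × 10 × 4 = 240
  FM-8: 9 × 10 × 10 = 900
  FM-9: 10 × 7 × 10 = 700
Sorted descending: 900, 700, 280, 240, 180, 90, 60, 45, 3.
The fifth-highest RPN is 180 (FM-2).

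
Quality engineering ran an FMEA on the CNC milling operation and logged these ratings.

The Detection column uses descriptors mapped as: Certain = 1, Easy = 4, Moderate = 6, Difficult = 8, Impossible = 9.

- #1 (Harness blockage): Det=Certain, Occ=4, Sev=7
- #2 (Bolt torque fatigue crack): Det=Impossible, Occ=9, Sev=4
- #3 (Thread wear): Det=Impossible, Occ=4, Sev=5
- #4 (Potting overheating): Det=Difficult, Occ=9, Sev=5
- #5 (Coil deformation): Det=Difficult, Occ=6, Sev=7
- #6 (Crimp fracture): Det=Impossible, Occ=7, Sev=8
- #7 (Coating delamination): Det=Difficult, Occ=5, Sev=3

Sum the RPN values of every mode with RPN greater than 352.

864

RPN = Severity × Occurrence × Detection:
  #1: 7 × 4 × 1 = 28
  #2: 4 × 9 × 9 = 324
  #3: 5 × 4 × 9 = 180
  #4: 5 × 9 × 8 = 360
  #5: 7 × 6 × 8 = 336
  #6: 8 × 7 × 9 = 504
  #7: 3 × 5 × 8 = 120
RPN > 352: #4 (360), #6 (504).
Sum: 360 + 504 = 864.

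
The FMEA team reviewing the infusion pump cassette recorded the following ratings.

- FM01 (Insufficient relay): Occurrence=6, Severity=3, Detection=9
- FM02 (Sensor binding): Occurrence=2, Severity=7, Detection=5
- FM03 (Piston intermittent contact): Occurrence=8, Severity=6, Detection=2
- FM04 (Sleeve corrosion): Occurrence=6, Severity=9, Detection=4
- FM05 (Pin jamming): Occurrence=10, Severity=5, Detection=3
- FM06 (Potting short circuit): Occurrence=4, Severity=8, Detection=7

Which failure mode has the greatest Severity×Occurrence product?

Criticality = Severity × Occurrence:
  FM01: 3 × 6 = 18
  FM02: 7 × 2 = 14
  FM03: 6 × 8 = 48
  FM04: 9 × 6 = 54
  FM05: 5 × 10 = 50
  FM06: 8 × 4 = 32
Highest criticality is 54 → FM04.

FM04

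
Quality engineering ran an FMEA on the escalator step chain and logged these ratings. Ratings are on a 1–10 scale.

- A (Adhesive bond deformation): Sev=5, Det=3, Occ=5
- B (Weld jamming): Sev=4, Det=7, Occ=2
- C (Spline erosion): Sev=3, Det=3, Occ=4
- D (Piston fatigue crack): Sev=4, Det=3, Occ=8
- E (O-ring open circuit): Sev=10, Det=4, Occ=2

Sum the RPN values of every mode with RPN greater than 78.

176

RPN = Severity × Occurrence × Detection:
  A: 5 × 5 × 3 = 75
  B: 4 × 2 × 7 = 56
  C: 3 × 4 × 3 = 36
  D: 4 × 8 × 3 = 96
  E: 10 × 2 × 4 = 80
RPN > 78: D (96), E (80).
Sum: 96 + 80 = 176.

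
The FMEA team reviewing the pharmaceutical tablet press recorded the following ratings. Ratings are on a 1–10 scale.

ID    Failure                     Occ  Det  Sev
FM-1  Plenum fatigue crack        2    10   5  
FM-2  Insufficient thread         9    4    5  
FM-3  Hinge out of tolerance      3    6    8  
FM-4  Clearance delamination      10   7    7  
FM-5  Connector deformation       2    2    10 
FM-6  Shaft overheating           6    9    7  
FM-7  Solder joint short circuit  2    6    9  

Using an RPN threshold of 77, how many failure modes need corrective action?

6

RPN = Severity × Occurrence × Detection:
  FM-1: 5 × 2 × 10 = 100
  FM-2: 5 × 9 × 4 = 180
  FM-3: 8 × 3 × 6 = 144
  FM-4: 7 × 10 × 7 = 490
  FM-5: 10 × 2 × 2 = 40
  FM-6: 7 × 6 × 9 = 378
  FM-7: 9 × 2 × 6 = 108
Modes with RPN ≥ 77: FM-1 (100), FM-2 (180), FM-3 (144), FM-4 (490), FM-6 (378), FM-7 (108) → 6.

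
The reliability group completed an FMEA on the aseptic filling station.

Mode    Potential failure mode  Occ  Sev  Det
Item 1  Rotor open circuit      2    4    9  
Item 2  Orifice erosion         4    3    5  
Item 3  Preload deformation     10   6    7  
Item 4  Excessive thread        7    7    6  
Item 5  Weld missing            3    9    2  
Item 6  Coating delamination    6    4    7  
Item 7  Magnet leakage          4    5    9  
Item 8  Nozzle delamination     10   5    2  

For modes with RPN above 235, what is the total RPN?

RPN = Severity × Occurrence × Detection:
  Item 1: 4 × 2 × 9 = 72
  Item 2: 3 × 4 × 5 = 60
  Item 3: 6 × 10 × 7 = 420
  Item 4: 7 × 7 × 6 = 294
  Item 5: 9 × 3 × 2 = 54
  Item 6: 4 × 6 × 7 = 168
  Item 7: 5 × 4 × 9 = 180
  Item 8: 5 × 10 × 2 = 100
RPN > 235: Item 3 (420), Item 4 (294).
Sum: 420 + 294 = 714.

714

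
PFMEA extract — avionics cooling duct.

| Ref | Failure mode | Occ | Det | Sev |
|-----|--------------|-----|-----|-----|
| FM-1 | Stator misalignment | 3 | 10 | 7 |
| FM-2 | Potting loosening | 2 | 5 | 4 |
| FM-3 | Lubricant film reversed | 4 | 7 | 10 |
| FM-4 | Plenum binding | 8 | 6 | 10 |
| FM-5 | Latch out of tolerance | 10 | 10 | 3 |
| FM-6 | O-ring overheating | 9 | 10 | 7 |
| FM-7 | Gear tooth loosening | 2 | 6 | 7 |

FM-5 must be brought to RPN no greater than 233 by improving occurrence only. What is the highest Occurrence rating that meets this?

FM-5: S=3, O=10, D=10 → current RPN = 300.
Fixed product = 30. Need 30 × O ≤ 233, so O ≤ 233/30 = 7.77.
Maximum integer Occurrence rating = 7 (gives RPN 210; O=8 would give 240 > 233).

7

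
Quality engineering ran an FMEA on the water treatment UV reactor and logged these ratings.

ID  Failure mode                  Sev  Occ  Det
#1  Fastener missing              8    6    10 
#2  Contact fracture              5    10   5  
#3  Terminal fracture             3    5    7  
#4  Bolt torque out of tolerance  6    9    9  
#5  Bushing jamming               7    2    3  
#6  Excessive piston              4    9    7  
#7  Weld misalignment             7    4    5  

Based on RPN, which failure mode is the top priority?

RPN = Severity × Occurrence × Detection:
  #1: 8 × 6 × 10 = 480
  #2: 5 × 10 × 5 = 250
  #3: 3 × 5 × 7 = 105
  #4: 6 × 9 × 9 = 486
  #5: 7 × 2 × 3 = 42
  #6: 4 × 9 × 7 = 252
  #7: 7 × 4 × 5 = 140
Highest RPN is 486 → #4.

#4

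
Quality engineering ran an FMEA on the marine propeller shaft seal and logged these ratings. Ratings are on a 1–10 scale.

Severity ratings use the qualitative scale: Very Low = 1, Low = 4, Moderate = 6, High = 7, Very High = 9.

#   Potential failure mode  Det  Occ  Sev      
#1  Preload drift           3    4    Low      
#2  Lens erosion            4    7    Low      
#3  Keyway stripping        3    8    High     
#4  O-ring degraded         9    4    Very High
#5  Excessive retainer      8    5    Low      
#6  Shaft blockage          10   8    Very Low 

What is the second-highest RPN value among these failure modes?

168

RPN = Severity × Occurrence × Detection:
  #1: 4 × 4 × 3 = 48
  #2: 4 × 7 × 4 = 112
  #3: 7 × 8 × 3 = 168
  #4: 9 × 4 × 9 = 324
  #5: 4 × 5 × 8 = 160
  #6: 1 × 8 × 10 = 80
Sorted descending: 324, 168, 160, 112, 80, 48.
The second-highest RPN is 168 (#3).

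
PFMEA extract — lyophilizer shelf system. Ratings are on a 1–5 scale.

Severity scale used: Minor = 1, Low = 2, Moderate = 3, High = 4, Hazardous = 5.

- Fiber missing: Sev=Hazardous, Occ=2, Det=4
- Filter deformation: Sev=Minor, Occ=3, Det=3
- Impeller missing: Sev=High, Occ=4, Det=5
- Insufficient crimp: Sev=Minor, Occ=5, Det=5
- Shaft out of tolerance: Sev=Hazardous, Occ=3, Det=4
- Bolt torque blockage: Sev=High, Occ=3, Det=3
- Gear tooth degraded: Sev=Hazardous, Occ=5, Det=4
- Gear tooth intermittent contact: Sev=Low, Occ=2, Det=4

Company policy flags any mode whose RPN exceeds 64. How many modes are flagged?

2

RPN = Severity × Occurrence × Detection:
  Fiber missing: 5 × 2 × 4 = 40
  Filter deformation: 1 × 3 × 3 = 9
  Impeller missing: 4 × 4 × 5 = 80
  Insufficient crimp: 1 × 5 × 5 = 25
  Shaft out of tolerance: 5 × 3 × 4 = 60
  Bolt torque blockage: 4 × 3 × 3 = 36
  Gear tooth degraded: 5 × 5 × 4 = 100
  Gear tooth intermittent contact: 2 × 2 × 4 = 16
Modes with RPN > 64: Impeller missing (80), Gear tooth degraded (100) → 2.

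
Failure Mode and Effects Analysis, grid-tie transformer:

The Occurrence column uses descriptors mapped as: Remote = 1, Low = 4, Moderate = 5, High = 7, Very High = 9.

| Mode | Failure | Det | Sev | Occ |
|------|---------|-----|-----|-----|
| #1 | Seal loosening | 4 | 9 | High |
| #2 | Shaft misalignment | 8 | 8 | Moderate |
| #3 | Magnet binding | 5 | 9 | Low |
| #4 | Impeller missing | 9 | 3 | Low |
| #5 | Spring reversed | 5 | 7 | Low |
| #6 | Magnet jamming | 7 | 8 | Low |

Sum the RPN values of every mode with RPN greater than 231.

RPN = Severity × Occurrence × Detection:
  #1: 9 × 7 × 4 = 252
  #2: 8 × 5 × 8 = 320
  #3: 9 × 4 × 5 = 180
  #4: 3 × 4 × 9 = 108
  #5: 7 × 4 × 5 = 140
  #6: 8 × 4 × 7 = 224
RPN > 231: #1 (252), #2 (320).
Sum: 252 + 320 = 572.

572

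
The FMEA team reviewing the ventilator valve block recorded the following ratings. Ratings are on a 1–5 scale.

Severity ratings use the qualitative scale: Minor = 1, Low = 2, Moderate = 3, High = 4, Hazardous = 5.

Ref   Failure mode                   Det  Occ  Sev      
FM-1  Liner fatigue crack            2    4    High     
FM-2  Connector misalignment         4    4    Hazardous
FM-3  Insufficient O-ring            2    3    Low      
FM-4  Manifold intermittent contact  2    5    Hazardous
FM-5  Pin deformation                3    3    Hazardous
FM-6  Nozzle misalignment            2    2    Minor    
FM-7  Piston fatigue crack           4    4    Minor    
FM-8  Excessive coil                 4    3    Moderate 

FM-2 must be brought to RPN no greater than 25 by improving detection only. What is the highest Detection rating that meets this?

FM-2: S=5, O=4, D=4 → current RPN = 80.
Fixed product = 20. Need 20 × D ≤ 25, so D ≤ 25/20 = 1.25.
Maximum integer Detection rating = 1 (gives RPN 20; D=2 would give 40 > 25).

1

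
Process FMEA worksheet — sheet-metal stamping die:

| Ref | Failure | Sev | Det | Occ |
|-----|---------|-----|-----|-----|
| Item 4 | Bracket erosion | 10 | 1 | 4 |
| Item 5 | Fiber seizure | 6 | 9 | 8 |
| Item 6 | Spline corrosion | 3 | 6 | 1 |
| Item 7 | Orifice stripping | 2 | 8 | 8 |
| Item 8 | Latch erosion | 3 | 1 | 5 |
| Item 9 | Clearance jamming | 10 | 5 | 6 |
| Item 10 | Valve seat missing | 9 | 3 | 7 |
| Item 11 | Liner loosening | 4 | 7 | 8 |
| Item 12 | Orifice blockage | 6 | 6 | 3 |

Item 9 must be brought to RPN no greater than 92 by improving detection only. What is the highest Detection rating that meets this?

1

Item 9: S=10, O=6, D=5 → current RPN = 300.
Fixed product = 60. Need 60 × D ≤ 92, so D ≤ 92/60 = 1.53.
Maximum integer Detection rating = 1 (gives RPN 60; D=2 would give 120 > 92).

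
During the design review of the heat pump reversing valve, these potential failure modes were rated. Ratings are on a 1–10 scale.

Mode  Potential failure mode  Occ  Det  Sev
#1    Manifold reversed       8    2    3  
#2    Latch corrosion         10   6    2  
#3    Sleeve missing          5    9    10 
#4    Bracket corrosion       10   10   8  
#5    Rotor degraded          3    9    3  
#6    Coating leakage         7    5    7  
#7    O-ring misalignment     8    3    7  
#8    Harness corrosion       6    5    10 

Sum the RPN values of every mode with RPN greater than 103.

RPN = Severity × Occurrence × Detection:
  #1: 3 × 8 × 2 = 48
  #2: 2 × 10 × 6 = 120
  #3: 10 × 5 × 9 = 450
  #4: 8 × 10 × 10 = 800
  #5: 3 × 3 × 9 = 81
  #6: 7 × 7 × 5 = 245
  #7: 7 × 8 × 3 = 168
  #8: 10 × 6 × 5 = 300
RPN > 103: #2 (120), #3 (450), #4 (800), #6 (245), #7 (168), #8 (300).
Sum: 120 + 450 + 800 + 245 + 168 + 300 = 2083.

2083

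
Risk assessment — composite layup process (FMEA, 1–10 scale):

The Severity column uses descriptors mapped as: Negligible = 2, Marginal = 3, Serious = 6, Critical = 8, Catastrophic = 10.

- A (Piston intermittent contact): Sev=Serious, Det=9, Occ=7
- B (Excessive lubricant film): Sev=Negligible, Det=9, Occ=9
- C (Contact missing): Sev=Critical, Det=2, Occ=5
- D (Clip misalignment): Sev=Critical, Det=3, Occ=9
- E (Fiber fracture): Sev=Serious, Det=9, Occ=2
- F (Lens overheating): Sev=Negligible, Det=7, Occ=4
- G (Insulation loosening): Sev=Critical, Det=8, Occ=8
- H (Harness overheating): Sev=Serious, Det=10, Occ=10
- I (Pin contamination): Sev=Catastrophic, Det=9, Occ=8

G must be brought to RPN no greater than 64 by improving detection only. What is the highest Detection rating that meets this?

1

G: S=8, O=8, D=8 → current RPN = 512.
Fixed product = 64. Need 64 × D ≤ 64, so D ≤ 64/64 = 1.00.
Maximum integer Detection rating = 1 (gives RPN 64; D=2 would give 128 > 64).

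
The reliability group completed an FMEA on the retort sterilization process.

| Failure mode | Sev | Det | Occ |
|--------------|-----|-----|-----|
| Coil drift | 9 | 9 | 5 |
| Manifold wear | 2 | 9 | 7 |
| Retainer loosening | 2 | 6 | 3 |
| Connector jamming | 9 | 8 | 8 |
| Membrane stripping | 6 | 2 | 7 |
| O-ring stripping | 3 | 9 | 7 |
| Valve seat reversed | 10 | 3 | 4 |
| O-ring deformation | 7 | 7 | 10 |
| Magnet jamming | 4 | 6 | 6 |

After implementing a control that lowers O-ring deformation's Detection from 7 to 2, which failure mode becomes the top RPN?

Connector jamming

RPN = Severity × Occurrence × Detection:
  Coil drift: 9 × 5 × 9 = 405
  Manifold wear: 2 × 7 × 9 = 126
  Retainer loosening: 2 × 3 × 6 = 36
  Connector jamming: 9 × 8 × 8 = 576
  Membrane stripping: 6 × 7 × 2 = 84
  O-ring stripping: 3 × 7 × 9 = 189
  Valve seat reversed: 10 × 4 × 3 = 120
  O-ring deformation: 7 × 10 × 7 = 490
  Magnet jamming: 4 × 6 × 6 = 144
After action: O-ring deformation → 7 × 10 × 2 = 140.
Revised RPNs: Connector jamming=576, Coil drift=405, O-ring stripping=189, Magnet jamming=144, O-ring deformation=140, Manifold wear=126, Valve seat reversed=120, Membrane stripping=84, Retainer loosening=36.
Highest is now Connector jamming (576).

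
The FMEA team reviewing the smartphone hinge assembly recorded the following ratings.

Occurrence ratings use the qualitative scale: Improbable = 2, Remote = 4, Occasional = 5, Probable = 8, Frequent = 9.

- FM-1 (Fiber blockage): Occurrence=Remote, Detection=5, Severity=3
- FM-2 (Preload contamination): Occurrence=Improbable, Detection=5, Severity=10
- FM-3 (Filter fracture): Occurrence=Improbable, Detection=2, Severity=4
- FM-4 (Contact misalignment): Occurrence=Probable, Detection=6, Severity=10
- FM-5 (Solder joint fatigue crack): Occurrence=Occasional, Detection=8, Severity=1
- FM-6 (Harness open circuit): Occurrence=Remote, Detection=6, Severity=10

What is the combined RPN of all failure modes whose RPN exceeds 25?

920

RPN = Severity × Occurrence × Detection:
  FM-1: 3 × 4 × 5 = 60
  FM-2: 10 × 2 × 5 = 100
  FM-3: 4 × 2 × 2 = 16
  FM-4: 10 × 8 × 6 = 480
  FM-5: 1 × 5 × 8 = 40
  FM-6: 10 × 4 × 6 = 240
RPN > 25: FM-1 (60), FM-2 (100), FM-4 (480), FM-5 (40), FM-6 (240).
Sum: 60 + 100 + 480 + 40 + 240 = 920.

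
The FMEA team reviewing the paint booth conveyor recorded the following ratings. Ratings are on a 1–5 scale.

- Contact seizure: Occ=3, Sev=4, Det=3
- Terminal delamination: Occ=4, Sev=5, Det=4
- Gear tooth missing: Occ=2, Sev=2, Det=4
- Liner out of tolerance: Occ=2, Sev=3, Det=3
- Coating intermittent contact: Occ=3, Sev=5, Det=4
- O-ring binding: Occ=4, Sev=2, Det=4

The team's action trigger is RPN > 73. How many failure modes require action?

RPN = Severity × Occurrence × Detection:
  Contact seizure: 4 × 3 × 3 = 36
  Terminal delamination: 5 × 4 × 4 = 80
  Gear tooth missing: 2 × 2 × 4 = 16
  Liner out of tolerance: 3 × 2 × 3 = 18
  Coating intermittent contact: 5 × 3 × 4 = 60
  O-ring binding: 2 × 4 × 4 = 32
Modes with RPN > 73: Terminal delamination (80) → 1.

1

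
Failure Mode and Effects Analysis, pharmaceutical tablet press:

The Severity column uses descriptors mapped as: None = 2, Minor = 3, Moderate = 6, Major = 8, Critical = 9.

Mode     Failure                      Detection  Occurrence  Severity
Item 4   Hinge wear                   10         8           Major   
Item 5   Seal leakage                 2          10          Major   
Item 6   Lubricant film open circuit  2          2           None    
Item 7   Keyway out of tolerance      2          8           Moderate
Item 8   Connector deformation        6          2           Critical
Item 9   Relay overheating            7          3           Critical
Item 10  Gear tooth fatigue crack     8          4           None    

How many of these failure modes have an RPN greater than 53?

RPN = Severity × Occurrence × Detection:
  Item 4: 8 × 8 × 10 = 640
  Item 5: 8 × 10 × 2 = 160
  Item 6: 2 × 2 × 2 = 8
  Item 7: 6 × 8 × 2 = 96
  Item 8: 9 × 2 × 6 = 108
  Item 9: 9 × 3 × 7 = 189
  Item 10: 2 × 4 × 8 = 64
Modes with RPN > 53: Item 4 (640), Item 5 (160), Item 7 (96), Item 8 (108), Item 9 (189), Item 10 (64) → 6.

6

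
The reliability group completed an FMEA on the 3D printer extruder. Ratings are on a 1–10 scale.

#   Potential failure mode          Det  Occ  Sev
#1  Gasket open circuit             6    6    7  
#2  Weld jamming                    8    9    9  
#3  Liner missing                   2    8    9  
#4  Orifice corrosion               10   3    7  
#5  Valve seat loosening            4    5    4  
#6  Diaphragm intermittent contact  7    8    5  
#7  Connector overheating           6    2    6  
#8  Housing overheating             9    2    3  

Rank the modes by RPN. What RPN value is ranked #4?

210

RPN = Severity × Occurrence × Detection:
  #1: 7 × 6 × 6 = 252
  #2: 9 × 9 × 8 = 648
  #3: 9 × 8 × 2 = 144
  #4: 7 × 3 × 10 = 210
  #5: 4 × 5 × 4 = 80
  #6: 5 × 8 × 7 = 280
  #7: 6 × 2 × 6 = 72
  #8: 3 × 2 × 9 = 54
Sorted descending: 648, 280, 252, 210, 144, 80, 72, 54.
The fourth-highest RPN is 210 (#4).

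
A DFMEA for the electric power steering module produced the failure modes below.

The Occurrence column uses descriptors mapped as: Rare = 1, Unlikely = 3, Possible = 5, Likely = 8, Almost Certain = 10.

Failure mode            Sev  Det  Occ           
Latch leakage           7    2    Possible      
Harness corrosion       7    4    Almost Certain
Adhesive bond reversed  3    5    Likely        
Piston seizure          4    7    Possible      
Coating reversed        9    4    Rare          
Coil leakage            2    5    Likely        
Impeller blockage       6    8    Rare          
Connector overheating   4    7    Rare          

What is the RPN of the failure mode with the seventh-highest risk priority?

RPN = Severity × Occurrence × Detection:
  Latch leakage: 7 × 5 × 2 = 70
  Harness corrosion: 7 × 10 × 4 = 280
  Adhesive bond reversed: 3 × 8 × 5 = 120
  Piston seizure: 4 × 5 × 7 = 140
  Coating reversed: 9 × 1 × 4 = 36
  Coil leakage: 2 × 8 × 5 = 80
  Impeller blockage: 6 × 1 × 8 = 48
  Connector overheating: 4 × 1 × 7 = 28
Sorted descending: 280, 140, 120, 80, 70, 48, 36, 28.
The seventh-highest RPN is 36 (Coating reversed).

36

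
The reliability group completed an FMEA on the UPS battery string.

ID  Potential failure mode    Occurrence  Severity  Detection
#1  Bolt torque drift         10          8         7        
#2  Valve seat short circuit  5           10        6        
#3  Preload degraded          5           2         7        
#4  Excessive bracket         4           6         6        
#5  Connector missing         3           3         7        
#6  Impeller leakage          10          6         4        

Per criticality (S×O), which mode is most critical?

Criticality = Severity × Occurrence:
  #1: 8 × 10 = 80
  #2: 10 × 5 = 50
  #3: 2 × 5 = 10
  #4: 6 × 4 = 24
  #5: 3 × 3 = 9
  #6: 6 × 10 = 60
Highest criticality is 80 → #1.

#1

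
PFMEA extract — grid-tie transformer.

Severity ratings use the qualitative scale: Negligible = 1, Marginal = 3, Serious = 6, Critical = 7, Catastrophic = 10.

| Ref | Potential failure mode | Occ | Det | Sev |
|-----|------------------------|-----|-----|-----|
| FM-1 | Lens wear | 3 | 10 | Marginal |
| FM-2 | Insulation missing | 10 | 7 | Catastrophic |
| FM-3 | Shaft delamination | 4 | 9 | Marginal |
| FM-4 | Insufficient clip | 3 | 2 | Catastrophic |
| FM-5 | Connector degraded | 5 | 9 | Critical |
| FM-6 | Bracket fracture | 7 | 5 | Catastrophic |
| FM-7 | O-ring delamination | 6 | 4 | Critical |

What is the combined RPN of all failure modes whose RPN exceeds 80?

1731

RPN = Severity × Occurrence × Detection:
  FM-1: 3 × 3 × 10 = 90
  FM-2: 10 × 10 × 7 = 700
  FM-3: 3 × 4 × 9 = 108
  FM-4: 10 × 3 × 2 = 60
  FM-5: 7 × 5 × 9 = 315
  FM-6: 10 × 7 × 5 = 350
  FM-7: 7 × 6 × 4 = 168
RPN > 80: FM-1 (90), FM-2 (700), FM-3 (108), FM-5 (315), FM-6 (350), FM-7 (168).
Sum: 90 + 700 + 108 + 315 + 350 + 168 = 1731.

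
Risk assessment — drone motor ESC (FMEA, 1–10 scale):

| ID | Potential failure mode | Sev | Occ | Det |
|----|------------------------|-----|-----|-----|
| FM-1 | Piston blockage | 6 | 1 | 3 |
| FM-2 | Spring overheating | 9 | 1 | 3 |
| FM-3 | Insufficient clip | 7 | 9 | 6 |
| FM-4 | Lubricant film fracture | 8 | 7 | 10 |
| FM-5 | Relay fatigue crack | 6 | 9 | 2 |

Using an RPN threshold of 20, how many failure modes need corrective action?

RPN = Severity × Occurrence × Detection:
  FM-1: 6 × 1 × 3 = 18
  FM-2: 9 × 1 × 3 = 27
  FM-3: 7 × 9 × 6 = 378
  FM-4: 8 × 7 × 10 = 560
  FM-5: 6 × 9 × 2 = 108
Modes with RPN ≥ 20: FM-2 (27), FM-3 (378), FM-4 (560), FM-5 (108) → 4.

4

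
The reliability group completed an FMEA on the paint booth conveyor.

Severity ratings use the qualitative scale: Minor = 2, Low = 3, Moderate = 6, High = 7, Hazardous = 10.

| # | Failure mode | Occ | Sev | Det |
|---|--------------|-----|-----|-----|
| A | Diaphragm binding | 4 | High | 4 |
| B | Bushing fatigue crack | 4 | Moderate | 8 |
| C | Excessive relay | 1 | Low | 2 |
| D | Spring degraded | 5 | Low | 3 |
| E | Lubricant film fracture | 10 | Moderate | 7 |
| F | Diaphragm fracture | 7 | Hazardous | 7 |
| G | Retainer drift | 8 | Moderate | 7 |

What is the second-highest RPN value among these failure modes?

RPN = Severity × Occurrence × Detection:
  A: 7 × 4 × 4 = 112
  B: 6 × 4 × 8 = 192
  C: 3 × 1 × 2 = 6
  D: 3 × 5 × 3 = 45
  E: 6 × 10 × 7 = 420
  F: 10 × 7 × 7 = 490
  G: 6 × 8 × 7 = 336
Sorted descending: 490, 420, 336, 192, 112, 45, 6.
The second-highest RPN is 420 (E).

420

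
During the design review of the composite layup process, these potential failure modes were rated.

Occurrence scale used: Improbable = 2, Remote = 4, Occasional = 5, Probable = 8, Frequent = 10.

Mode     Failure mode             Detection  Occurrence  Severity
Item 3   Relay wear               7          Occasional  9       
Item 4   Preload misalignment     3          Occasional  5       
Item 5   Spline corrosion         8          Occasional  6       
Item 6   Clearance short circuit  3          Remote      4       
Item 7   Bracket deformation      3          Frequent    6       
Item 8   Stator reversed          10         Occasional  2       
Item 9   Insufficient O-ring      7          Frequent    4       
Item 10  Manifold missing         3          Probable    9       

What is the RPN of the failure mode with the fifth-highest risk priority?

RPN = Severity × Occurrence × Detection:
  Item 3: 9 × 5 × 7 = 315
  Item 4: 5 × 5 × 3 = 75
  Item 5: 6 × 5 × 8 = 240
  Item 6: 4 × 4 × 3 = 48
  Item 7: 6 × 10 × 3 = 180
  Item 8: 2 × 5 × 10 = 100
  Item 9: 4 × 10 × 7 = 280
  Item 10: 9 × 8 × 3 = 216
Sorted descending: 315, 280, 240, 216, 180, 100, 75, 48.
The fifth-highest RPN is 180 (Item 7).

180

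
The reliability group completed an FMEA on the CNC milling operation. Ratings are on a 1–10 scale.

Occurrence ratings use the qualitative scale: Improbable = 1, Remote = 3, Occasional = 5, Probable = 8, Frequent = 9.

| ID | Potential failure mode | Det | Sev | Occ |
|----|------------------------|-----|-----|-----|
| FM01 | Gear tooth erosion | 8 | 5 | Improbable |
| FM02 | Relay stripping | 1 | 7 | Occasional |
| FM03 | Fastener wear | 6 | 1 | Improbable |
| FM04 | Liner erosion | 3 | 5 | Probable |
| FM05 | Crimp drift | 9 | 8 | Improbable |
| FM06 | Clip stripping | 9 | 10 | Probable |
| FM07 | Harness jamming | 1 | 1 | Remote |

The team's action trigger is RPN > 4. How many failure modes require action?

RPN = Severity × Occurrence × Detection:
  FM01: 5 × 1 × 8 = 40
  FM02: 7 × 5 × 1 = 35
  FM03: 1 × 1 × 6 = 6
  FM04: 5 × 8 × 3 = 120
  FM05: 8 × 1 × 9 = 72
  FM06: 10 × 8 × 9 = 720
  FM07: 1 × 3 × 1 = 3
Modes with RPN > 4: FM01 (40), FM02 (35), FM03 (6), FM04 (120), FM05 (72), FM06 (720) → 6.

6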